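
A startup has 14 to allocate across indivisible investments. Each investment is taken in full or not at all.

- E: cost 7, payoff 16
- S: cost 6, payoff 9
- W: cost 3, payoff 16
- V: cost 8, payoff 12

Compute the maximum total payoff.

This is an integer program with binary decision variables.
E + W: cost 7 + 3 = 10 ≤ 14, payoff 16 + 16 = 32.
W + V: cost 3 + 8 = 11 ≤ 14, payoff 16 + 12 = 28.
Best is E and W with total payoff 32.

32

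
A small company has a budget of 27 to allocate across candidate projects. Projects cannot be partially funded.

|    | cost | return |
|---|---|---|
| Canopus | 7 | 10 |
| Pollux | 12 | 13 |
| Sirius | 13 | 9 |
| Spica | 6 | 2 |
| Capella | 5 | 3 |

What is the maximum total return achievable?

Allowing fractional choices, the relaxed optimum would be about 28.5, but projects are indivisible.
Canopus + Pollux: cost 7 + 12 = 19 ≤ 27, return 10 + 13 = 23.
Canopus + Pollux + Capella: cost 7 + 12 + 5 = 24 ≤ 27, return 10 + 13 + 3 = 26.
Canopus + Pollux + Spica: cost 7 + 12 + 6 = 25 ≤ 27, return 10 + 13 + 2 = 25.
Best is Canopus, Pollux, and Capella with total return 26.

26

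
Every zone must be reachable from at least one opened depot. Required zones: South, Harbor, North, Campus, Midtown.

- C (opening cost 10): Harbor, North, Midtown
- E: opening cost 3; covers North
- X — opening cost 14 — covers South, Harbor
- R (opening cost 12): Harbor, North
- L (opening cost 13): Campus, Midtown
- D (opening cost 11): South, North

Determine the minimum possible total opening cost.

This is an integer covering problem.
The greedy cost-per-new-zone heuristic would pick E, C, D, and L for 37, but a cheaper cover exists.
Choose E, X, and L: together they cover South, Harbor, North, Campus, Midtown — every zone.
Total opening cost: 3 + 14 + 13 = 30.
No cover costs less than 30.

30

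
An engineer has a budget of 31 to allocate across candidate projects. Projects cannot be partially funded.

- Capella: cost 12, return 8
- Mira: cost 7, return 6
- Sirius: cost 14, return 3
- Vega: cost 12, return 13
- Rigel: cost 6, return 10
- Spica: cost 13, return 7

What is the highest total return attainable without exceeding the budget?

31

Capella + Vega + Rigel: cost 12 + 12 + 6 = 30 ≤ 31, return 8 + 13 + 10 = 31.
Vega + Rigel + Spica: cost 12 + 6 + 13 = 31 ≤ 31, return 13 + 10 + 7 = 30.
Best is Capella, Vega, and Rigel with total return 31.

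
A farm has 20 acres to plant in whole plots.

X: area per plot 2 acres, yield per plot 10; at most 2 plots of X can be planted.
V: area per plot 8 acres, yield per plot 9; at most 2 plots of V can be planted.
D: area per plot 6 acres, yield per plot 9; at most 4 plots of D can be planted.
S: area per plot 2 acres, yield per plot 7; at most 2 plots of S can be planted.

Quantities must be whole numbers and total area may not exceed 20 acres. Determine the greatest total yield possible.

52

2×X, 2×D, and 1×S: area 18 ≤ 20, yield 2·10 + 2·9 + 1·7 = 45.
2×X, 2×D, and 2×S: area 20 ≤ 20, yield 2·10 + 2·9 + 2·7 = 52.
Best is 52.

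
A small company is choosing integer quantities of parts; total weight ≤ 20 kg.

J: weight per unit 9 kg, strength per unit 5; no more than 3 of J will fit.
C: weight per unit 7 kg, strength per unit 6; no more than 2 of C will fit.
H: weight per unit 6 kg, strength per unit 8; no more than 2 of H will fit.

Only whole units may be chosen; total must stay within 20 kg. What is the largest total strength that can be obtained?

2×C and 1×H: weight 20 ≤ 20, strength 2·6 + 1·8 = 20.
1×C and 2×H: weight 19 ≤ 20, strength 1·6 + 2·8 = 22.
Best is 22.

22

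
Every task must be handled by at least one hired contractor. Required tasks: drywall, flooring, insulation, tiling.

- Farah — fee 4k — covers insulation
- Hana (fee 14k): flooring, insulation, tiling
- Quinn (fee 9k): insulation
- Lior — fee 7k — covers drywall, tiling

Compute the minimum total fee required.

21

This is an integer covering problem.
The greedy cost-per-new-task heuristic would pick Lior, Farah, and Hana for 25, but a cheaper cover exists.
Choose Hana and Lior: together they cover drywall, flooring, insulation, tiling — every task.
Total fee: 14 + 7 = 21.
No cover costs less than 21.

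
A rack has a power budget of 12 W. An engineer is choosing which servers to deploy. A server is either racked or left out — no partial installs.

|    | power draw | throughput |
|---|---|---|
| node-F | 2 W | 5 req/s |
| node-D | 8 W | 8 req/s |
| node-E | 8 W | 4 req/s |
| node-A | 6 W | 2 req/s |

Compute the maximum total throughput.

This is an integer program with binary decision variables.
Allowing fractional choices, the relaxed optimum would be about 14.0, but servers are indivisible.
node-F + node-E: power draw 2 + 8 = 10 ≤ 12, throughput 5 + 4 = 9.
node-D: power draw 8 ≤ 12, throughput 8.
node-F + node-D: power draw 2 + 8 = 10 ≤ 12, throughput 5 + 8 = 13.
Best is node-F and node-D with total throughput 13.

13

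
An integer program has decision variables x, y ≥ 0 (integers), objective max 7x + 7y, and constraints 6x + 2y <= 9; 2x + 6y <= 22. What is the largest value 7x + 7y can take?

21

Relaxing integrality, the LP optimum is 27.12 at (x,y) = (0.312, 3.56), which is not an integer point.
(x,y)=(0,3): 6·0+2·3=6≤9, 2·0+6·3=18≤22, objective 21.
(x,y)=(0,2): 6·0+2·2=4≤9, 2·0+6·2=12≤22, objective 14.
Maximum is 21 at (x,y)=(0,3).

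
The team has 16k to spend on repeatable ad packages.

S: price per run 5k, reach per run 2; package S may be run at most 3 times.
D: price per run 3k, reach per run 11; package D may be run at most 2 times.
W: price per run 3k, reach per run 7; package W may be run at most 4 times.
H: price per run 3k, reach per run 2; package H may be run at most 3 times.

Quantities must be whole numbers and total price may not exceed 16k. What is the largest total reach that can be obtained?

D has the best ratio (11/3); taking only D gives at most 2×11 = 22 (stopped by the supply cap of 2).
Mixing does better — 2×D and 3×W: price 15 ≤ 16, reach 2·11 + 3·7 = 43.

43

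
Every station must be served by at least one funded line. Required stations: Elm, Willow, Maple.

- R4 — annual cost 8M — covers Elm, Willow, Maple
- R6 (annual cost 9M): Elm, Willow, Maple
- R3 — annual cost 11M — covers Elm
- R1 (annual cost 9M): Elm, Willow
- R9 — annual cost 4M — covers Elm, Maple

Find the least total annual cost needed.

8

The greedy cost-per-new-station heuristic would pick R9 and R4 for 12, but a cheaper cover exists.
R4 alone covers Elm, Willow, Maple — every station.
Total annual cost: 8.
No cover costs less than 8.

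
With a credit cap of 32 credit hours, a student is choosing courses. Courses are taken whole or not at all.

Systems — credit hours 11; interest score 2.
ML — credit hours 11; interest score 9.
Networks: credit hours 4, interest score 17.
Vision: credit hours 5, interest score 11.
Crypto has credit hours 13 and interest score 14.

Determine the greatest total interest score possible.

Systems + ML + Networks + Vision: credit hours 11 + 11 + 4 + 5 = 31 ≤ 32, interest score 2 + 9 + 17 + 11 = 39.
Networks + Vision + Crypto: credit hours 4 + 5 + 13 = 22 ≤ 32, interest score 17 + 11 + 14 = 42.
ML + Networks + Crypto: credit hours 11 + 4 + 13 = 28 ≤ 32, interest score 9 + 17 + 14 = 40.
Best is Networks, Vision, and Crypto with total interest score 42.

42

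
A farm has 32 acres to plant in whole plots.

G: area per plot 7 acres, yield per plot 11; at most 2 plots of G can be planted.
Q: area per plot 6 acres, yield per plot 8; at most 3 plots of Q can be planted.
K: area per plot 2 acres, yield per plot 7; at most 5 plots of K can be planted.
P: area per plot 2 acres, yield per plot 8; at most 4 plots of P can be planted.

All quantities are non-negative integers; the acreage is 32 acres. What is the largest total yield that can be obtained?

P has the best ratio (8/2); taking only P gives at most 4×8 = 32 (stopped by the supply cap of 4).
Mixing does better — 2×G, 5×K, and 4×P: area 32 ≤ 32, yield 2·11 + 5·7 + 4·8 = 89.

89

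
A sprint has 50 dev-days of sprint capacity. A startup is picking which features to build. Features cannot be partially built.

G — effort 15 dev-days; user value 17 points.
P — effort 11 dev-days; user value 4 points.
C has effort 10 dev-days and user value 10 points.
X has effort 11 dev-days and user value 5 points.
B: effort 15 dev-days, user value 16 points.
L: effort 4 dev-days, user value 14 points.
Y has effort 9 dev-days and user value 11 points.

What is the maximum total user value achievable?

Allowing fractional choices, the relaxed optimum would be about 65.0, but features are indivisible.
G + B + L + Y: effort 15 + 15 + 4 + 9 = 43 ≤ 50, user value 17 + 16 + 14 + 11 = 58.
G + C + B + L: effort 15 + 10 + 15 + 4 = 44 ≤ 50, user value 17 + 10 + 16 + 14 = 57.
Best is G, B, L, and Y with total user value 58.

58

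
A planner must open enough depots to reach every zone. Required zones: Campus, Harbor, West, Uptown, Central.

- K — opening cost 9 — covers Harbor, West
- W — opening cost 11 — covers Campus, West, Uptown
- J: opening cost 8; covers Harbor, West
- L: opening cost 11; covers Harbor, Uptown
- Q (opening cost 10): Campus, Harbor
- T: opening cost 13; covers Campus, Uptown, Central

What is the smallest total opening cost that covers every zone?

Choose J and T: together they cover Campus, Harbor, West, Uptown, Central — every zone.
Total opening cost: 8 + 13 = 21.

21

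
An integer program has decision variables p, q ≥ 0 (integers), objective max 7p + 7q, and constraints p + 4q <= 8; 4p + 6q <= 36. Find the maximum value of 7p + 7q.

56

(p,q)=(8,0): 1·8+4·0=8≤8, 4·8+6·0=32≤36, objective 56.
(p,q)=(7,0): 1·7+4·0=7≤8, 4·7+6·0=28≤36, objective 49.
Maximum is 56 at (p,q)=(8,0).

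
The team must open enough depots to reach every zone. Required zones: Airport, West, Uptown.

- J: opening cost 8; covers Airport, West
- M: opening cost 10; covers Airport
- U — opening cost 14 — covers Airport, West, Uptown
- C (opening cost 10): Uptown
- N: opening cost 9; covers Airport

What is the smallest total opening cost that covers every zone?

14

The greedy cost-per-new-zone heuristic would pick J and C for 18, but a cheaper cover exists.
U alone covers Airport, West, Uptown — every zone.
Total opening cost: 14.
No cover costs less than 14.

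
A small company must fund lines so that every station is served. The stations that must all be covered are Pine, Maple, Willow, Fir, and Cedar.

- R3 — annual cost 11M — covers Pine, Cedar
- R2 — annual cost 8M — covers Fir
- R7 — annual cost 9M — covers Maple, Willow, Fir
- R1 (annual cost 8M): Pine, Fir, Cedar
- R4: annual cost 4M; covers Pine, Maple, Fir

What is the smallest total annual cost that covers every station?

17

This is an integer covering problem.
The greedy cost-per-new-station heuristic would pick R4, R1, and R7 for 21, but a cheaper cover exists.
Choose R7 and R1: together they cover Pine, Maple, Willow, Fir, Cedar — every station.
Total annual cost: 9 + 8 = 17.
No cover costs less than 17.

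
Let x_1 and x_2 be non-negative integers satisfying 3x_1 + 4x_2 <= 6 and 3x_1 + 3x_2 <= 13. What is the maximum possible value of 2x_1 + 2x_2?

(x_1,x_2)=(2,0): 3·2+4·0=6≤6, 3·2+3·0=6≤13, objective 4.
(x_1,x_2)=(1,0): 3·1+4·0=3≤6, 3·1+3·0=3≤13, objective 2.
The best lattice point is (2,0), giving 4.

4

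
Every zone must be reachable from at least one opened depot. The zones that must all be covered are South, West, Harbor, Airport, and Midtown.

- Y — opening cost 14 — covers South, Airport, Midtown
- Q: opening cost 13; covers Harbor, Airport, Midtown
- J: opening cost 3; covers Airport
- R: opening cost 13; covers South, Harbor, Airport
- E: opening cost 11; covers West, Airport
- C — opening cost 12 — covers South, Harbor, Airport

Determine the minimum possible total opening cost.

36

The greedy cost-per-new-zone heuristic would pick J, C, E, and Q for 39, but a cheaper cover exists.
Choose Q, E, and C: together they cover South, West, Harbor, Airport, Midtown — every zone.
Total opening cost: 13 + 11 + 12 = 36.
No cover costs less than 36.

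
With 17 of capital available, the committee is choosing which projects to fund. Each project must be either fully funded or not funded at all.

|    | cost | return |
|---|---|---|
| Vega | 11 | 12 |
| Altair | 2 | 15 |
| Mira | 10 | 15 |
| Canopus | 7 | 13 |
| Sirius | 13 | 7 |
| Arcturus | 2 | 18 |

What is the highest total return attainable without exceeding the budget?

This is a 0-1 knapsack instance.
Allowing fractional choices, the relaxed optimum would be about 55.0, but projects are indivisible.
Altair + Mira + Arcturus: cost 2 + 10 + 2 = 14 ≤ 17, return 15 + 15 + 18 = 48.
Altair + Canopus + Arcturus: cost 2 + 7 + 2 = 11 ≤ 17, return 15 + 13 + 18 = 46.
Best is Altair, Mira, and Arcturus with total return 48.

48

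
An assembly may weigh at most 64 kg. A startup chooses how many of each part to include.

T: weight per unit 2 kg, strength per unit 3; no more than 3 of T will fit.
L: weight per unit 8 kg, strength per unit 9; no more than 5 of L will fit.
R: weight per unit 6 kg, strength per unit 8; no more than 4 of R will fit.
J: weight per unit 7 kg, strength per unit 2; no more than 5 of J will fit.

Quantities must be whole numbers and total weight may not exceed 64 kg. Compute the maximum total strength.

This is a bounded integer knapsack.
3×T, 5×L, and 3×R: weight 64 ≤ 64, strength 3·3 + 5·9 + 3·8 = 78.
5×L and 4×R: weight 64 ≤ 64, strength 5·9 + 4·8 = 77.
Best is 78.

78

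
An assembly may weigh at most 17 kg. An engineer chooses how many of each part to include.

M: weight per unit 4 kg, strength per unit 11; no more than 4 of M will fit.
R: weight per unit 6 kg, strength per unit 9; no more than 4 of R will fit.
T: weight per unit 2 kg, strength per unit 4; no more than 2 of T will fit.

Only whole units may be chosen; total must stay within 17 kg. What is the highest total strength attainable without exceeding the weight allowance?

44

3×M and 2×T: weight 16 ≤ 17, strength 3·11 + 2·4 = 41.
4×M: weight 16 ≤ 17, strength 4·11 = 44.
Best is 44.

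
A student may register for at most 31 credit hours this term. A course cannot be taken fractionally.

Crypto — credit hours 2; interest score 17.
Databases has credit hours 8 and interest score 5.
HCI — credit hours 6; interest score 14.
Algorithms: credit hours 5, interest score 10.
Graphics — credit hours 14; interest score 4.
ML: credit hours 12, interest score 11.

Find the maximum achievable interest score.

Treat it as a binary knapsack problem.
Allowing fractional choices, the relaxed optimum would be about 55.8, but courses are indivisible.
Crypto + Databases + HCI + ML: credit hours 2 + 8 + 6 + 12 = 28 ≤ 31, interest score 17 + 5 + 14 + 11 = 47.
Crypto + Databases + HCI + Algorithms: credit hours 2 + 8 + 6 + 5 = 21 ≤ 31, interest score 17 + 5 + 14 + 10 = 46.
Crypto + HCI + Algorithms + ML: credit hours 2 + 6 + 5 + 12 = 25 ≤ 31, interest score 17 + 14 + 10 + 11 = 52.
Best is Crypto, HCI, Algorithms, and ML with total interest score 52.

52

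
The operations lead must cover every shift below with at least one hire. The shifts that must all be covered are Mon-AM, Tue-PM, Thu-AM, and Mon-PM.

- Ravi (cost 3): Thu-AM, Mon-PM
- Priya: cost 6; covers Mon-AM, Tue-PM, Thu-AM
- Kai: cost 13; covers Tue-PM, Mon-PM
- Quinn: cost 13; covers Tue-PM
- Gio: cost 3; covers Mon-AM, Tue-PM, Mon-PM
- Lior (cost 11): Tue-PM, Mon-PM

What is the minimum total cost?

6

This is a weighted set-cover instance.
Choose Ravi and Gio: together they cover Mon-AM, Tue-PM, Thu-AM, Mon-PM — every shift.
Total cost: 3 + 3 = 6.
No cover costs less than 6.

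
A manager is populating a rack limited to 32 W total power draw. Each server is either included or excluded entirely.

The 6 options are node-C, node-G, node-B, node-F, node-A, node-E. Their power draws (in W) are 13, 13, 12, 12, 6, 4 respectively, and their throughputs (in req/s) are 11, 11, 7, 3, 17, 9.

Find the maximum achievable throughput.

39

This is a 0-1 knapsack instance.
node-C + node-G + node-A: power draw 13 + 13 + 6 = 32 ≤ 32, throughput 11 + 11 + 17 = 39.
node-C + node-A + node-E: power draw 13 + 6 + 4 = 23 ≤ 32, throughput 11 + 17 + 9 = 37.
Best is node-C, node-G, and node-A with total throughput 39.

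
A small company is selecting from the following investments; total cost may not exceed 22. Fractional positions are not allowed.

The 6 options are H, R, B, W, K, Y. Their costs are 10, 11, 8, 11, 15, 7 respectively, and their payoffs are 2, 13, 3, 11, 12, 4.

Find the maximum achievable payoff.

24

This is an integer program with binary decision variables.
R + W: cost 11 + 11 = 22 ≤ 22, payoff 13 + 11 = 24.
R + B: cost 11 + 8 = 19 ≤ 22, payoff 13 + 3 = 16.
R + Y: cost 11 + 7 = 18 ≤ 22, payoff 13 + 4 = 17.
Best is R and W with total payoff 24.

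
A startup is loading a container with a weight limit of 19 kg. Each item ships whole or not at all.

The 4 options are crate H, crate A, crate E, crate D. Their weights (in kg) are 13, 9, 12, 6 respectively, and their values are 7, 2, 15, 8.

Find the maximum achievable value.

23

Allowing fractional choices, the relaxed optimum would be about 23.5, but items are indivisible.
crate E + crate D: weight 12 + 6 = 18 ≤ 19, value 15 + 8 = 23.
crate E: weight 12 ≤ 19, value 15.
Best is crate E and crate D with total value 23.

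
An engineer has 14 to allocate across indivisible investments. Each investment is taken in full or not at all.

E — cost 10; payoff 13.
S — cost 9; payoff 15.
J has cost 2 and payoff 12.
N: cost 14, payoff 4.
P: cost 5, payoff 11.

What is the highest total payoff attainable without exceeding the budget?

27

Allowing fractional choices, the relaxed optimum would be about 34.7, but investments are indivisible.
E + J: cost 10 + 2 = 12 ≤ 14, payoff 13 + 12 = 25.
S + J: cost 9 + 2 = 11 ≤ 14, payoff 15 + 12 = 27.
S + P: cost 9 + 5 = 14 ≤ 14, payoff 15 + 11 = 26.
Best is S and J with total payoff 27.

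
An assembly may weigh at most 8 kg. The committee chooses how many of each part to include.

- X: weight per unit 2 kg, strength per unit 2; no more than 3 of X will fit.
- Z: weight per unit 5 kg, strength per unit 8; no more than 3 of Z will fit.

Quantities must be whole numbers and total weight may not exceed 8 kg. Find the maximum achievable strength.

10

Take 1×X and 1×Z: weight 7 ≤ 8, strength 1·2 + 1·8 = 10.
No other integer combination yields more.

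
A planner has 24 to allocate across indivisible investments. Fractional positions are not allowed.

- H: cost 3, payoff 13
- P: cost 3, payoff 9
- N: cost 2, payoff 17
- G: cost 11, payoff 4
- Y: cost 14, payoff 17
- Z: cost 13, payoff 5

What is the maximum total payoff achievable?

Allowing fractional choices, the relaxed optimum would be about 56.8, but investments are indivisible.
H + P + N + Y: cost 3 + 3 + 2 + 14 = 22 ≤ 24, payoff 13 + 9 + 17 + 17 = 56.
H + N + Y: cost 3 + 2 + 14 = 19 ≤ 24, payoff 13 + 17 + 17 = 47.
H + P + N + Z: cost 3 + 3 + 2 + 13 = 21 ≤ 24, payoff 13 + 9 + 17 + 5 = 44.
Best is H, P, N, and Y with total payoff 56.

56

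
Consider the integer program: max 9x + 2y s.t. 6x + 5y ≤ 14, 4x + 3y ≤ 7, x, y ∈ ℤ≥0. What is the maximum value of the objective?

11

The continuous relaxation peaks at (1.75, 0) with value 15.75; rounding to a feasible lattice point costs some objective.
(x,y)=(1,1): 6·1+5·1=11≤14, 4·1+3·1=7≤7, objective 11.
(x,y)=(1,0): 6·1+5·0=6≤14, 4·1+3·0=4≤7, objective 9.
(x,y)=(0,2): 6·0+5·2=10≤14, 4·0+3·2=6≤7, objective 4.
The best lattice point is (1,1), giving 11.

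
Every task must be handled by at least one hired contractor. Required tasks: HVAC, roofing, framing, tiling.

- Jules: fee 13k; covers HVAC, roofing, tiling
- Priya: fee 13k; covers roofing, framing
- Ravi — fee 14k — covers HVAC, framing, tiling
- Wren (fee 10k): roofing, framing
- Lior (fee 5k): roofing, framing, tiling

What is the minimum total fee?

18

Choose Jules and Lior: together they cover HVAC, roofing, framing, tiling — every task.
Total fee: 13 + 5 = 18.
No cover costs less than 18.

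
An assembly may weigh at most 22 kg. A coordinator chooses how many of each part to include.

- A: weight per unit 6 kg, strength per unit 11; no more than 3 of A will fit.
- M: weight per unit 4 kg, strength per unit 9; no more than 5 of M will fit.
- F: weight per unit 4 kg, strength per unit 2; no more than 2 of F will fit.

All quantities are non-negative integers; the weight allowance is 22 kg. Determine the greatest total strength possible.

47

M has the best ratio (9/4); taking only M gives at most 5×9 = 45 (stopped by the weight limit).
Mixing does better — 1×A and 4×M: weight 22 ≤ 22, strength 1·11 + 4·9 = 47.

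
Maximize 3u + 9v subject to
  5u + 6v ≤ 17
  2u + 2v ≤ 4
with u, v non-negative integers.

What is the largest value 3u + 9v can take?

18

(u,v)=(0,2): 5·0+6·2=12≤17, 2·0+2·2=4≤4, objective 18.
(u,v)=(1,1): 5·1+6·1=11≤17, 2·1+2·1=4≤4, objective 12.
No feasible integer point exceeds 18.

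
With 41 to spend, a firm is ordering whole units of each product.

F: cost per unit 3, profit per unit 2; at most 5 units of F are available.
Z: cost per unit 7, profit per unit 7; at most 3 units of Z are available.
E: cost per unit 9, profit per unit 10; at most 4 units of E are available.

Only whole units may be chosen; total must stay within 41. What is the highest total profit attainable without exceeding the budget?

44

1×F and 4×E: cost 39 ≤ 41, profit 1·2 + 4·10 = 42.
2×Z and 3×E: cost 41 ≤ 41, profit 2·7 + 3·10 = 44.
Best is 44.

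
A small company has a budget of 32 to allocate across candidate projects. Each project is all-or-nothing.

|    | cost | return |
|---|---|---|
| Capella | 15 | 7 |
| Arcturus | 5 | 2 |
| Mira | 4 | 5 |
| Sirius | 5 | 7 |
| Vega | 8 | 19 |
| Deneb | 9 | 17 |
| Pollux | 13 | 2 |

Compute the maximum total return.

50

Treat it as a binary knapsack problem.
Allowing fractional choices, the relaxed optimum would be about 50.8, but projects are indivisible.
Arcturus + Mira + Sirius + Vega + Deneb: cost 5 + 4 + 5 + 8 + 9 = 31 ≤ 32, return 2 + 5 + 7 + 19 + 17 = 50.
Mira + Sirius + Vega + Deneb: cost 4 + 5 + 8 + 9 = 26 ≤ 32, return 5 + 7 + 19 + 17 = 48.
Arcturus + Sirius + Vega + Deneb: cost 5 + 5 + 8 + 9 = 27 ≤ 32, return 2 + 7 + 19 + 17 = 45.
Best is Arcturus, Mira, Sirius, Vega, and Deneb with total return 50.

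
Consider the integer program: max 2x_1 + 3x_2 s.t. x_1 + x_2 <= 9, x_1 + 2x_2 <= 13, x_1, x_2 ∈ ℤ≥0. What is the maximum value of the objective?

22

(x_1,x_2)=(5,4): 1·5+1·4=9≤9, 1·5+2·4=13≤13, objective 22.
(x_1,x_2)=(6,3): 1·6+1·3=9≤9, 1·6+2·3=12≤13, objective 21.
(x_1,x_2)=(4,4): 1·4+1·4=8≤9, 1·4+2·4=12≤13, objective 20.
The best lattice point is (5,4), giving 22.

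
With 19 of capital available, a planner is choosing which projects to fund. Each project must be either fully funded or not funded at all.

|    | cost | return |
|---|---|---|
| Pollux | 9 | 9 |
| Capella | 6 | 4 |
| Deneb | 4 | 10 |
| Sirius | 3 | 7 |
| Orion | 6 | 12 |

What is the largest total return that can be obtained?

Allowing fractional choices, the relaxed optimum would be about 35.0, but projects are indivisible.
Pollux + Deneb + Orion: cost 9 + 4 + 6 = 19 ≤ 19, return 9 + 10 + 12 = 31.
Deneb + Sirius + Orion: cost 4 + 3 + 6 = 13 ≤ 19, return 10 + 7 + 12 = 29.
Capella + Deneb + Sirius + Orion: cost 6 + 4 + 3 + 6 = 19 ≤ 19, return 4 + 10 + 7 + 12 = 33.
Best is Capella, Deneb, Sirius, and Orion with total return 33.

33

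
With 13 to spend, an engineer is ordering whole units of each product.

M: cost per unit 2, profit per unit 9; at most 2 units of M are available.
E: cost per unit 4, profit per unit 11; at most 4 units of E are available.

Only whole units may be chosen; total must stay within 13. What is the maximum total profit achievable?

40

3×E: cost 12 ≤ 13, profit 3·11 = 33.
2×M and 2×E: cost 12 ≤ 13, profit 2·9 + 2·11 = 40.
Best is 40.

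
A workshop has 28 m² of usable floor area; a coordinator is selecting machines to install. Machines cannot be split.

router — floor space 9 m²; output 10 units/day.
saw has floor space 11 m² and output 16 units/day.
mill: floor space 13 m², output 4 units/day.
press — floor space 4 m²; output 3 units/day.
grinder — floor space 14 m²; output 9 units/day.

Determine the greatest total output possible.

router + saw: floor space 9 + 11 = 20 ≤ 28, output 10 + 16 = 26.
router + saw + press: floor space 9 + 11 + 4 = 24 ≤ 28, output 10 + 16 + 3 = 29.
Best is router, saw, and press with total output 29.

29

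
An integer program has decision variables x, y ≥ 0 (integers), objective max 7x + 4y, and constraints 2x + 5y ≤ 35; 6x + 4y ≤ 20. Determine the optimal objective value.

The continuous relaxation peaks at (3.33, 0) with value 23.33; rounding to a feasible lattice point costs some objective.
(x,y)=(2,2): 2·2+5·2=14≤35, 6·2+4·2=20≤20, objective 22.
(x,y)=(3,0): 2·3+5·0=6≤35, 6·3+4·0=18≤20, objective 21.
Maximum is 22 at (x,y)=(2,2).

22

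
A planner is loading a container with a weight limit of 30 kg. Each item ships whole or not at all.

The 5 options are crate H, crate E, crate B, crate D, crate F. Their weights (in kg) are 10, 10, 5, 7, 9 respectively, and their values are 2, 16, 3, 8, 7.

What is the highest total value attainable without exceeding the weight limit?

31

crate E + crate D + crate F: weight 10 + 7 + 9 = 26 ≤ 30, value 16 + 8 + 7 = 31.
crate E + crate B + crate D: weight 10 + 5 + 7 = 22 ≤ 30, value 16 + 3 + 8 = 27.
crate E + crate B + crate F: weight 10 + 5 + 9 = 24 ≤ 30, value 16 + 3 + 7 = 26.
Best is crate E, crate D, and crate F with total value 31.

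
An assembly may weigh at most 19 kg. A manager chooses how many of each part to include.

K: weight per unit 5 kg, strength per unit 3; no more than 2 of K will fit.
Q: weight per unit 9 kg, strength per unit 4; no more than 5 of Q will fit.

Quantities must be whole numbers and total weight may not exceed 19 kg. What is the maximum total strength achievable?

2×K and 1×Q: weight 19 ≤ 19, strength 2·3 + 1·4 = 10.
2×Q: weight 18 ≤ 19, strength 2·4 = 8.
Best is 10.

10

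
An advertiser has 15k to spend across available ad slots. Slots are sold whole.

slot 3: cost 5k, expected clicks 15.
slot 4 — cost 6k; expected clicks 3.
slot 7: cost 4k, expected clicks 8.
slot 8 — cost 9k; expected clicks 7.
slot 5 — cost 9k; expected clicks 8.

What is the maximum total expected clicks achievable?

26

Take slot 3, slot 4, and slot 7: cost 5 + 6 + 4 = 15 ≤ 15, expected clicks 15 + 3 + 8 = 26.
No other feasible combination does better.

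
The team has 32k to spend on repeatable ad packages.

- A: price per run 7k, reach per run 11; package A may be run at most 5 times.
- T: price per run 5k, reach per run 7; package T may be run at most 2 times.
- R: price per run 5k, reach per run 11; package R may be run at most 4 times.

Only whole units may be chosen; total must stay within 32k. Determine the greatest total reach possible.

62

This is a bounded integer knapsack.
2×T and 4×R: price 30 ≤ 32, reach 2·7 + 4·11 = 58.
1×A, 1×T, and 4×R: price 32 ≤ 32, reach 1·11 + 1·7 + 4·11 = 62.
Best is 62.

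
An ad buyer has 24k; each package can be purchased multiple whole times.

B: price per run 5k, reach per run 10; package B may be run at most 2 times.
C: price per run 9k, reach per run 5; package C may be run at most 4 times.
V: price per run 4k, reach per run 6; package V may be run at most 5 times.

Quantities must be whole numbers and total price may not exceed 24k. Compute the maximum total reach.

38

B has the best ratio (10/5); taking only B gives at most 2×10 = 20 (stopped by the supply cap of 2).
Mixing does better — 2×B and 3×V: price 22 ≤ 24, reach 2·10 + 3·6 = 38.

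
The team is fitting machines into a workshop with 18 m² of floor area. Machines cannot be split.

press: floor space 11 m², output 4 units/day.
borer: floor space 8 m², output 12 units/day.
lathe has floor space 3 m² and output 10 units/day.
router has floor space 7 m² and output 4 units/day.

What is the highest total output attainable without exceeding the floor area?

26

Treat it as a binary knapsack problem.
borer + lathe + router: floor space 8 + 3 + 7 = 18 ≤ 18, output 12 + 10 + 4 = 26.
borer + lathe: floor space 8 + 3 = 11 ≤ 18, output 12 + 10 = 22.
borer + router: floor space 8 + 7 = 15 ≤ 18, output 12 + 4 = 16.
Best is borer, lathe, and router with total output 26.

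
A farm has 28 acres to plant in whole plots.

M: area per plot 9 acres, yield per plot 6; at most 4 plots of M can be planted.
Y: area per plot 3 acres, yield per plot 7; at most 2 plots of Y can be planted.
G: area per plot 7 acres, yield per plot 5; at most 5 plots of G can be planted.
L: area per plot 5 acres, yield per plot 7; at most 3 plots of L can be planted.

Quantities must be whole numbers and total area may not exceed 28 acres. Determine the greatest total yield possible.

40

This is a bounded integer knapsack.
2×Y and 3×L: area 21 ≤ 28, yield 2·7 + 3·7 = 35.
2×Y, 1×G, and 3×L: area 28 ≤ 28, yield 2·7 + 1·5 + 3·7 = 40.
Best is 40.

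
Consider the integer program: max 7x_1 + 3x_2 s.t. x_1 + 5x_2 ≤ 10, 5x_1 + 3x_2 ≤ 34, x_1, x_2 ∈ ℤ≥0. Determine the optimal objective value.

Relaxing integrality, the LP optimum is 47.60 at (x_1,x_2) = (6.8, 0), which is not an integer point.
(x_1,x_2)=(6,0): 1·6+5·0=6≤10, 5·6+3·0=30≤34, objective 42.
(x_1,x_2)=(5,1): 1·5+5·1=10≤10, 5·5+3·1=28≤34, objective 38.
(x_1,x_2)=(5,0): 1·5+5·0=5≤10, 5·5+3·0=25≤34, objective 35.
The best lattice point is (6,0), giving 42.

42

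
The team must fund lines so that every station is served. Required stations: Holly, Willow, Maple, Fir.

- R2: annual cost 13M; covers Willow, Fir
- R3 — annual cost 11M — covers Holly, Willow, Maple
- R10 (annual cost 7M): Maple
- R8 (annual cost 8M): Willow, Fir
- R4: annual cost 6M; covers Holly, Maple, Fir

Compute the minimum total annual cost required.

14

Choose R8 and R4: together they cover Holly, Willow, Maple, Fir — every station.
Total annual cost: 8 + 6 = 14.
No cover costs less than 14.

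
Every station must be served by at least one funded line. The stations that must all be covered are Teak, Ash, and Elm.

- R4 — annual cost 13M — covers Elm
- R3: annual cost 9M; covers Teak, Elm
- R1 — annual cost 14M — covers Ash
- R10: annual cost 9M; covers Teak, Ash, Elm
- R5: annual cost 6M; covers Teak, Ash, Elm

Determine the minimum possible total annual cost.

R5 alone covers Teak, Ash, Elm — every station.
Total annual cost: 6.
No cover costs less than 6.

6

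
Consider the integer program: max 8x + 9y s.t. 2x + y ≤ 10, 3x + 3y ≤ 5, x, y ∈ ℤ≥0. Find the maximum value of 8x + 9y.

Relaxing integrality, the LP optimum is 15.00 at (x,y) = (0, 1.67), which is not an integer point.
(x,y)=(0,1): 2·0+1·1=1≤10, 3·0+3·1=3≤5, objective 9.
(x,y)=(1,0): 2·1+1·0=2≤10, 3·1+3·0=3≤5, objective 8.
(x,y)=(0,0): 2·0+1·0=0≤10, 3·0+3·0=0≤5, objective 0.
Maximum is 9 at (x,y)=(0,1).

9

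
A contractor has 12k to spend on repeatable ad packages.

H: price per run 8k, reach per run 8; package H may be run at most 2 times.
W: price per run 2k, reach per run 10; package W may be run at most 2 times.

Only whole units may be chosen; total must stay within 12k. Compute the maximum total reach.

Take 1×H and 2×W: price 12 ≤ 12, reach 1·8 + 2·10 = 28.
W has the best ratio (10/2) and is taken to its limit of 2; remaining capacity is filled optimally with the others.

28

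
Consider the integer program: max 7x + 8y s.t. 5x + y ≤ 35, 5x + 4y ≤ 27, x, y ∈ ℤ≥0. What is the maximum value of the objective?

48

(x,y)=(0,6): 5·0+1·6=6≤35, 5·0+4·6=24≤27, objective 48.
(x,y)=(1,5): 5·1+1·5=10≤35, 5·1+4·5=25≤27, objective 47.
(x,y)=(0,5): 5·0+1·5=5≤35, 5·0+4·5=20≤27, objective 40.
No feasible integer point exceeds 48.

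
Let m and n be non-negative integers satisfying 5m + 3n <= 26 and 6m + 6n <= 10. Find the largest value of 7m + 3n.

Relaxing integrality, the LP optimum is 11.67 at (m,n) = (1.67, 0), which is not an integer point.
(m,n)=(1,0): 5·1+3·0=5≤26, 6·1+6·0=6≤10, objective 7.
(m,n)=(0,1): 5·0+3·1=3≤26, 6·0+6·1=6≤10, objective 3.
(m,n)=(0,0): 5·0+3·0=0≤26, 6·0+6·0=0≤10, objective 0.
No feasible integer point exceeds 7.

7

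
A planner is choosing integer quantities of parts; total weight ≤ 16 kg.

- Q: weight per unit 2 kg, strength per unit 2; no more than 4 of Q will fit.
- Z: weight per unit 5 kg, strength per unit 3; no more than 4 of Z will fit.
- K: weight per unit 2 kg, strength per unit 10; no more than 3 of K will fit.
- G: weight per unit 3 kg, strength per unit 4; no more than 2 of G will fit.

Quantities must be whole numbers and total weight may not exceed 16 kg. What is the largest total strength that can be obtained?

42

1×Q, 3×K, and 2×G: weight 14 ≤ 16, strength 1·2 + 3·10 + 2·4 = 40.
2×Q, 3×K, and 2×G: weight 16 ≤ 16, strength 2·2 + 3·10 + 2·4 = 42.
Best is 42.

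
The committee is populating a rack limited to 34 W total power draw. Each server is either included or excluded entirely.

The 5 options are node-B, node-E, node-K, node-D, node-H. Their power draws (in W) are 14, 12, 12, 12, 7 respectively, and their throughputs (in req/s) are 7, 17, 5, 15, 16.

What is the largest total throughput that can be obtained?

node-E + node-D + node-H: power draw 12 + 12 + 7 = 31 ≤ 34, throughput 17 + 15 + 16 = 48.
node-B + node-E + node-H: power draw 14 + 12 + 7 = 33 ≤ 34, throughput 7 + 17 + 16 = 40.
node-E + node-K + node-H: power draw 12 + 12 + 7 = 31 ≤ 34, throughput 17 + 5 + 16 = 38.
Best is node-E, node-D, and node-H with total throughput 48.

48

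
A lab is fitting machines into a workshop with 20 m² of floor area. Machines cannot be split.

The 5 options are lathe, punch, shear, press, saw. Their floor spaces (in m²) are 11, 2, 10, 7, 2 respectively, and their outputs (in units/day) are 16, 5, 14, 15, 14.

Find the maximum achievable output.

45

This is a 0-1 knapsack instance.
Allowing fractional choices, the relaxed optimum would be about 47.1, but machines are indivisible.
lathe + punch + press: floor space 11 + 2 + 7 = 20 ≤ 20, output 16 + 5 + 15 = 36.
shear + press + saw: floor space 10 + 7 + 2 = 19 ≤ 20, output 14 + 15 + 14 = 43.
lathe + press + saw: floor space 11 + 7 + 2 = 20 ≤ 20, output 16 + 15 + 14 = 45.
Best is lathe, press, and saw with total output 45.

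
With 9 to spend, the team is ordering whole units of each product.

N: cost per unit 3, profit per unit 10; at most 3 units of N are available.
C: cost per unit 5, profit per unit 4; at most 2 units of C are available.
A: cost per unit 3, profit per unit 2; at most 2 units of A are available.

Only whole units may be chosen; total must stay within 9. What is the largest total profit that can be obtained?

30

This is a bounded integer knapsack.
2×N and 1×A: cost 9 ≤ 9, profit 2·10 + 1·2 = 22.
3×N: cost 9 ≤ 9, profit 3·10 = 30.
Best is 30.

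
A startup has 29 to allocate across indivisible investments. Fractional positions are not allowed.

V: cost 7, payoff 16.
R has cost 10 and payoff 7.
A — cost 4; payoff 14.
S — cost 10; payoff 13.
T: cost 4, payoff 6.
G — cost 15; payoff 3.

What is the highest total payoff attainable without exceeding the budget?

49

V + R + A + T: cost 7 + 10 + 4 + 4 = 25 ≤ 29, payoff 16 + 7 + 14 + 6 = 43.
V + A + S + T: cost 7 + 4 + 10 + 4 = 25 ≤ 29, payoff 16 + 14 + 13 + 6 = 49.
V + A + S: cost 7 + 4 + 10 = 21 ≤ 29, payoff 16 + 14 + 13 = 43.
Best is V, A, S, and T with total payoff 49.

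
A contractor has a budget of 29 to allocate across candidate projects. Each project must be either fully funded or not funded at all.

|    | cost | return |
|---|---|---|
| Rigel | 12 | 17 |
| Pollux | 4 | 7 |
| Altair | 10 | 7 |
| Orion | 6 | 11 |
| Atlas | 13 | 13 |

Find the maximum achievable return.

Treat it as a binary knapsack problem.
Rigel + Altair + Orion: cost 12 + 10 + 6 = 28 ≤ 29, return 17 + 7 + 11 = 35.
Rigel + Pollux + Atlas: cost 12 + 4 + 13 = 29 ≤ 29, return 17 + 7 + 13 = 37.
Rigel + Pollux + Orion: cost 12 + 4 + 6 = 22 ≤ 29, return 17 + 7 + 11 = 35.
Best is Rigel, Pollux, and Atlas with total return 37.

37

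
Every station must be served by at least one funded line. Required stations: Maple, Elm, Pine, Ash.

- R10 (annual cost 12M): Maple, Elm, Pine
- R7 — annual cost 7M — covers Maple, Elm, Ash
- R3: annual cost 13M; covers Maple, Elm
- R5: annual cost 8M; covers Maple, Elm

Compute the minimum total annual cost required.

This is a weighted set-cover instance.
Choose R10 and R7: together they cover Maple, Elm, Pine, Ash — every station.
Total annual cost: 12 + 7 = 19.

19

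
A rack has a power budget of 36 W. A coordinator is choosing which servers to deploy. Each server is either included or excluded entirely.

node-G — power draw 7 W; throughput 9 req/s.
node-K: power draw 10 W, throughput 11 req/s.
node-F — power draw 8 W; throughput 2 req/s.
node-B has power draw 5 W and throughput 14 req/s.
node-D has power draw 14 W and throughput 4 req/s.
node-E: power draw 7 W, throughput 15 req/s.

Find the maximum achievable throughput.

49

This is a 0-1 knapsack instance.
Allowing fractional choices, the relaxed optimum would be about 51.0, but servers are indivisible.
node-G + node-K + node-B + node-E: power draw 7 + 10 + 5 + 7 = 29 ≤ 36, throughput 9 + 11 + 14 + 15 = 49.
node-K + node-F + node-B + node-E: power draw 10 + 8 + 5 + 7 = 30 ≤ 36, throughput 11 + 2 + 14 + 15 = 42.
node-K + node-B + node-D + node-E: power draw 10 + 5 + 14 + 7 = 36 ≤ 36, throughput 11 + 14 + 4 + 15 = 44.
Best is node-G, node-K, node-B, and node-E with total throughput 49.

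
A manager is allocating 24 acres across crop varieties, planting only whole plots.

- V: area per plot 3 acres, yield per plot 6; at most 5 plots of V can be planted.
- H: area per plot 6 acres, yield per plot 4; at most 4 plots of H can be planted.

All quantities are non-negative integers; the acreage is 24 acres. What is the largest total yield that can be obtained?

34

V has the best ratio (6/3); taking only V gives at most 5×6 = 30 (stopped by the supply cap of 5).
Mixing does better — 5×V and 1×H: area 21 ≤ 24, yield 5·6 + 1·4 = 34.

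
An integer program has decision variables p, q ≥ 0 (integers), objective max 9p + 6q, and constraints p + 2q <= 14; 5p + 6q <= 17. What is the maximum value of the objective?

The continuous relaxation peaks at (3.4, 0) with value 30.60; rounding to a feasible lattice point costs some objective.
(p,q)=(3,0) is feasible, giving 27.
(p,q)=(2,1) is feasible, giving 24.
No feasible integer point exceeds 27.

27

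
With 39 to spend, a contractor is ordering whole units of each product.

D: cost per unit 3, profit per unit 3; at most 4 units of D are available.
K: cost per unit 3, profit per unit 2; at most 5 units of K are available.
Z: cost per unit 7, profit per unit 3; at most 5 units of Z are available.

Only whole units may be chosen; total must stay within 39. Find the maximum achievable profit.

26

Take 4×D, 4×K, and 2×Z: cost 38 ≤ 39, profit 4·3 + 4·2 + 2·3 = 26.
D has the best ratio (3/3) and is taken to its limit of 4; remaining capacity is filled optimally with the others.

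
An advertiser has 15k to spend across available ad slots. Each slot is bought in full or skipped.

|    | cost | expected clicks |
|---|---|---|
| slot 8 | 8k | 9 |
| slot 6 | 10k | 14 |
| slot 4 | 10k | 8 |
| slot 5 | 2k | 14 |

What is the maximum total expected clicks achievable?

28

Allowing fractional choices, the relaxed optimum would be about 31.4, but ad slots are indivisible.
slot 8 + slot 5: cost 8 + 2 = 10 ≤ 15, expected clicks 9 + 14 = 23.
slot 6 + slot 5: cost 10 + 2 = 12 ≤ 15, expected clicks 14 + 14 = 28.
slot 4 + slot 5: cost 10 + 2 = 12 ≤ 15, expected clicks 8 + 14 = 22.
Best is slot 6 and slot 5 with total expected clicks 28.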